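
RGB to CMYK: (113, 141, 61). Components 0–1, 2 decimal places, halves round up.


R'=113/255≈0.4431, G'=141/255≈0.5529, B'=61/255≈0.2392
K = 1 - max(R',G',B') = 1 - 141/255 = 114/255 = 0.44705… → 0.45
(1-R'-K)/(1-K) simplifies to (max-R)/max with max = 141:
C = (141-113)/141 = 28/141 = 0.19858… → 0.20
M = (141-141)/141 = 0/141 = 0 → 0.00
Y = (141-61)/141 = 80/141 = 0.56737… → 0.57
= CMYK(0.20, 0.00, 0.57, 0.45)


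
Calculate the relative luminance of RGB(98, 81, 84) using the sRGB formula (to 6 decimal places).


Linearize each channel (sRGB transfer function): c = v/255; c_lin = c/12.92 if c ≤ 0.04045, else ((c+0.055)/1.055)^2.4
  R: 98/255 ≈ 0.384314 > 0.04045 → ((0.384314+0.055)/1.055)^2.4 ≈ 0.122139
  G: 81/255 ≈ 0.317647 > 0.04045 → ((0.317647+0.055)/1.055)^2.4 ≈ 0.082283
  B: 84/255 ≈ 0.329412 > 0.04045 → ((0.329412+0.055)/1.055)^2.4 ≈ 0.088656
R_lin = 0.122139, G_lin = 0.082283, B_lin = 0.088656
L = 0.2126×R + 0.7152×G + 0.0722×B
L = 0.2126×0.122139 + 0.7152×0.082283 + 0.0722×0.088656
L ≈ 0.091216


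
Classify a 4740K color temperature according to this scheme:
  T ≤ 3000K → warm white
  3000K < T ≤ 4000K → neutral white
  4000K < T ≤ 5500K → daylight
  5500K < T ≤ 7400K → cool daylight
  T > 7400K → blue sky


Temperature: 4740K
4000K < 4740K ≤ 5500K → daylight
Classification: daylight


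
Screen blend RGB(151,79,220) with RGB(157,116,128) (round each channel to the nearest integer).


Screen: C = 255 - (255-A)×(255-B)/255, rounded to nearest integer
R: 255 - (255-151)×(255-157)/255 = 255 - 10192/255 ≈ 255 - 39.969 = 215.031 → 215
G: 255 - (255-79)×(255-116)/255 = 255 - 24464/255 ≈ 255 - 95.937 = 159.063 → 159
B: 255 - (255-220)×(255-128)/255 = 255 - 4445/255 ≈ 255 - 17.431 = 237.569 → 238
= RGB(215, 159, 238)


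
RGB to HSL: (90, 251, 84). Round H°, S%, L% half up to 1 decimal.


Normalize: R'=90/255≈0.3529, G'=251/255≈0.9843, B'=84/255≈0.3294
Max=251/255, Min=84/255, Δ=Max-Min=167/255
L = (Max+Min)/2 = (251+84)/510 = 335/510 = 0.65686… → L = 65.7%
L > 0.5 → S = Δ/(2-Max-Min) = 167/(510-251-84) = 167/175 = 0.95428… → S = 95.4%
(the 1/255 factors cancel in S and H, so raw channel differences can be used)
Max is G' → H = 60 × ((B-R)/Δ + 2) = 60 × ((84-90)/167 + 2)
  -6/167 + 2 = -0.0359… + 2 = 1.9640…
  H = 60 × 1.9640… = 117.844…° → H = 117.8°
= HSL(117.8°, 95.4%, 65.7%)


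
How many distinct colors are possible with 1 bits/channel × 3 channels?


Total bits = 1 bits/channel × 3 channels = 3 bits
Distinct colors = 2^3
= 8 colors


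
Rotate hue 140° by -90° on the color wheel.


New hue = (H + rotation) mod 360
New hue = (140 -90) mod 360
= 50 mod 360
= 50°


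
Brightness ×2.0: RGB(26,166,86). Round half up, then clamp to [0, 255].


Multiply each channel by 2.0, round half up, clamp to [0, 255]
R: 26×2.0 = 52
G: 166×2.0 = 332 → clamp → 255
B: 86×2.0 = 172
= RGB(52, 255, 172)


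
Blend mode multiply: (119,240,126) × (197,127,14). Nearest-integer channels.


Multiply: C = A×B/255, rounded to nearest integer
R: 119×197/255 = 23443/255 ≈ 91.933 → 92
G: 240×127/255 = 30480/255 ≈ 119.529 → 120
B: 126×14/255 = 1764/255 ≈ 6.918 → 7
= RGB(92, 120, 7)


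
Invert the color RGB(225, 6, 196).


Invert: (255-R, 255-G, 255-B)
R: 255-225 = 30
G: 255-6 = 249
B: 255-196 = 59
= RGB(30, 249, 59)


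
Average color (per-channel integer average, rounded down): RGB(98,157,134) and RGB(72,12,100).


Midpoint: each channel = ⌊(C₁+C₂)/2⌋
R: ⌊(98+72)/2⌋ = 85
G: ⌊(157+12)/2⌋ = 84
B: ⌊(134+100)/2⌋ = 117
= RGB(85, 84, 117)


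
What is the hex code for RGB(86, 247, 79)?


R = 86 → 56 (hex)
G = 247 → F7 (hex)
B = 79 → 4F (hex)
Hex = #56F74F


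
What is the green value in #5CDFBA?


Color: #5CDFBA
R = 5C = 92
G = DF = 223
B = BA = 186
Green = 223


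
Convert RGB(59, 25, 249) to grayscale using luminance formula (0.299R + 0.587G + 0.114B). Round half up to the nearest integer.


Gray = 0.299×R + 0.587×G + 0.114×B
Gray = 0.299×59 + 0.587×25 + 0.114×249
Gray = 17.641 + 14.675 + 28.386
Gray = 60.702 → round half up → 61
Gray = 61


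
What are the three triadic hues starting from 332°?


Triadic: equally spaced at 120° intervals
H1 = 332°
H2 = (332 + 120) mod 360 = 92°
H3 = (332 + 240) mod 360 = 212°
Triadic = 332°, 92°, 212°


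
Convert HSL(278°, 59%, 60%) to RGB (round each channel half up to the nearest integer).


H=278°, S=0.59, L=0.60
C = (1-|2L-1|)×S = (1-|0.20|)×0.59 = 0.472
H' = H/60 = 278/60 ≈ 4.6333; X = C×(1-|H' mod 2 - 1|) ≈ 0.2989
m = L - C/2 = 0.60 - 0.236 = 0.364
Sector ⌊H'⌋ = 4 → (R',G',B') = (≈0.2989, 0.0, 0.472)
RGB = ((R'+m)×255, (G'+m)×255, (B'+m)×255) = (169.048, 92.82, 213.18)
Round half up → RGB(169, 93, 213)


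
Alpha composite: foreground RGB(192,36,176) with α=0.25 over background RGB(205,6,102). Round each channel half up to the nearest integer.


C = α×F + (1-α)×B, with 1-α = 0.75
R: 0.25×192 + 0.75×205 = 48.00 + 153.75 = 201.75 → 202
G: 0.25×36 + 0.75×6 = 9.00 + 4.50 = 13.50 → 14
B: 0.25×176 + 0.75×102 = 44.00 + 76.50 = 120.50 → 121
= RGB(202, 14, 121)


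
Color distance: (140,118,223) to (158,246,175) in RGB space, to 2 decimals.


d = √[(R₁-R₂)² + (G₁-G₂)² + (B₁-B₂)²]
d = √[(140-158)² + (118-246)² + (223-175)²]
d = √[324 + 16384 + 2304]
d = √19012
d ≈ 137.88


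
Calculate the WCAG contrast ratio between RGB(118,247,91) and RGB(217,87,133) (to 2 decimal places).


Linearize each sRGB channel c=v/255: c/12.92 if c ≤ 0.04045 else ((c+0.055)/1.055)^2.4
L = 0.2126×R_lin + 0.7152×G_lin + 0.0722×B_lin
Color 1 (118,247,91):
  R=118: 118/255≈0.4627 > 0.04045 → ((0.4627+0.055)/1.055)^2.4 ≈ 0.18116
  G=247: 247/255≈0.9686 > 0.04045 → ((0.9686+0.055)/1.055)^2.4 ≈ 0.93011
  B=91: 91/255≈0.3569 > 0.04045 → ((0.3569+0.055)/1.055)^2.4 ≈ 0.10462
  L1 = 0.2126×0.18116 + 0.7152×0.93011 + 0.0722×0.10462 ≈ 0.71128
Color 2 (217,87,133):
  R=217: 217/255≈0.8510 > 0.04045 → ((0.8510+0.055)/1.055)^2.4 ≈ 0.69387
  G=87: 87/255≈0.3412 > 0.04045 → ((0.3412+0.055)/1.055)^2.4 ≈ 0.09531
  B=133: 133/255≈0.5216 > 0.04045 → ((0.5216+0.055)/1.055)^2.4 ≈ 0.23455
  L2 = 0.2126×0.69387 + 0.7152×0.09531 + 0.0722×0.23455 ≈ 0.23262
Lighter = 0.71128, Darker = 0.23262
Ratio = (L_lighter + 0.05) / (L_darker + 0.05)
Ratio = (0.71128 + 0.05) / (0.23262 + 0.05) = 0.76128 / 0.28262 ≈ 2.6937
Ratio ≈ 2.69:1


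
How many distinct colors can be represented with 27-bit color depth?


Colors = 2^bits = 2^27
= 134,217,728 colors


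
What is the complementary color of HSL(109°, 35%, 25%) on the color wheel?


Complement = opposite side of color wheel = hue + 180°
H' = (109 + 180) mod 360 = 289°
S and L unchanged.
= HSL(289°, 35%, 25%)


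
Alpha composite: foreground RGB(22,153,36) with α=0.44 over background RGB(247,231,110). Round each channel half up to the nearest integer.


C = α×F + (1-α)×B, with 1-α = 0.56
R: 0.44×22 + 0.56×247 = 9.68 + 138.32 = 148.00 → 148
G: 0.44×153 + 0.56×231 = 67.32 + 129.36 = 196.68 → 197
B: 0.44×36 + 0.56×110 = 15.84 + 61.60 = 77.44 → 77
= RGB(148, 197, 77)


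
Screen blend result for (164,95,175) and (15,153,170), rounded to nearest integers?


Screen: C = 255 - (255-A)×(255-B)/255, rounded to nearest integer
R: 255 - (255-164)×(255-15)/255 = 255 - 21840/255 ≈ 255 - 85.647 = 169.353 → 169
G: 255 - (255-95)×(255-153)/255 = 255 - 16320/255 ≈ 255 - 64.000 = 191.000 → 191
B: 255 - (255-175)×(255-170)/255 = 255 - 6800/255 ≈ 255 - 26.667 = 228.333 → 228
= RGB(169, 191, 228)


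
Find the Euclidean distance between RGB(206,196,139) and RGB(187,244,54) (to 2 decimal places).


d = √[(R₁-R₂)² + (G₁-G₂)² + (B₁-B₂)²]
d = √[(206-187)² + (196-244)² + (139-54)²]
d = √[361 + 2304 + 7225]
d = √9890
d ≈ 99.45


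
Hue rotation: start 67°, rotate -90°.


New hue = (H + rotation) mod 360
New hue = (67 -90) mod 360
= -23 mod 360
= 337°


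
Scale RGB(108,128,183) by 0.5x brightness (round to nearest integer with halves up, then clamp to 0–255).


Multiply each channel by 0.5, round half up, clamp to [0, 255]
R: 108×0.5 = 54
G: 128×0.5 = 64
B: 183×0.5 = 91.5 → round → 92
= RGB(54, 64, 92)


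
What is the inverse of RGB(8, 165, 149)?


Invert: (255-R, 255-G, 255-B)
R: 255-8 = 247
G: 255-165 = 90
B: 255-149 = 106
= RGB(247, 90, 106)


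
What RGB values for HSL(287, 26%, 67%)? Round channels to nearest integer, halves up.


H=287°, S=0.26, L=0.67
C = (1-|2L-1|)×S = (1-|0.34|)×0.26 = 0.1716
H' = H/60 = 287/60 ≈ 4.7833; X = C×(1-|H' mod 2 - 1|) = 0.13442
m = L - C/2 = 0.67 - 0.0858 = 0.5842
Sector ⌊H'⌋ = 4 → (R',G',B') = (0.13442, 0.0, 0.1716)
RGB = ((R'+m)×255, (G'+m)×255, (B'+m)×255) = (183.2481, 148.971, 192.729)
Round half up → RGB(183, 149, 193)


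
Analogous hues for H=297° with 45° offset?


Base hue: 297°
Left analog: (297 - 45) mod 360 = 252°
Right analog: (297 + 45) mod 360 = 342°
Analogous hues = 252° and 342°


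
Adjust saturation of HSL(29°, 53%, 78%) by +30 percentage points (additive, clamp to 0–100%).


Original S = 53%
Adjustment = +30 percentage points
New S = 53 + (30) = 83
Clamp to [0, 100] → 83
= HSL(29°, 83%, 78%)


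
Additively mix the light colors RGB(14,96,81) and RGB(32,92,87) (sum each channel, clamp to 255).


Additive: each channel = min(255, C₁+C₂)
R: 14+32 = 46 → 46
G: 96+92 = 188 → 188
B: 81+87 = 168 → 168
= RGB(46, 188, 168)


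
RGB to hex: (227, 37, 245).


R = 227 → E3 (hex)
G = 37 → 25 (hex)
B = 245 → F5 (hex)
Hex = #E325F5


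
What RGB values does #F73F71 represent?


F7 → 247 (R)
3F → 63 (G)
71 → 113 (B)
= RGB(247, 63, 113)


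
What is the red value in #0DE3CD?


Color: #0DE3CD
R = 0D = 13
G = E3 = 227
B = CD = 205
Red = 13


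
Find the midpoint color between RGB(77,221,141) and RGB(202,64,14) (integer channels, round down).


Midpoint: each channel = ⌊(C₁+C₂)/2⌋
R: ⌊(77+202)/2⌋ = 139
G: ⌊(221+64)/2⌋ = 142
B: ⌊(141+14)/2⌋ = 77
= RGB(139, 142, 77)


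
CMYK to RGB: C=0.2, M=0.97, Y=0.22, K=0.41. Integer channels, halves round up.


R = 255 × (1-C) × (1-K) = 255 × 0.80 × 0.59 = 120.36 → 120
G = 255 × (1-M) × (1-K) = 255 × 0.03 × 0.59 = 4.5135 → 5
B = 255 × (1-Y) × (1-K) = 255 × 0.78 × 0.59 = 117.351 → 117
= RGB(120, 5, 117)


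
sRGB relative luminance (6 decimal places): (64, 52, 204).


Linearize each channel (sRGB transfer function): c = v/255; c_lin = c/12.92 if c ≤ 0.04045, else ((c+0.055)/1.055)^2.4
  R: 64/255 ≈ 0.250980 > 0.04045 → ((0.250980+0.055)/1.055)^2.4 ≈ 0.051269
  G: 52/255 ≈ 0.203922 > 0.04045 → ((0.203922+0.055)/1.055)^2.4 ≈ 0.034340
  B: 204/255 ≈ 0.800000 > 0.04045 → ((0.800000+0.055)/1.055)^2.4 ≈ 0.603827
R_lin = 0.051269, G_lin = 0.034340, B_lin = 0.603827
L = 0.2126×R + 0.7152×G + 0.0722×B
L = 0.2126×0.051269 + 0.7152×0.034340 + 0.0722×0.603827
L ≈ 0.079056


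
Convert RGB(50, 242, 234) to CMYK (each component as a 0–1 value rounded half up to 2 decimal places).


R'=50/255≈0.1961, G'=242/255≈0.9490, B'=234/255≈0.9176
K = 1 - max(R',G',B') = 1 - 242/255 = 13/255 = 0.05098… → 0.05
(1-R'-K)/(1-K) simplifies to (max-R)/max with max = 242:
C = (242-50)/242 = 192/242 = 0.79338… → 0.79
M = (242-242)/242 = 0/242 = 0 → 0.00
Y = (242-234)/242 = 8/242 = 0.03305… → 0.03
= CMYK(0.79, 0.00, 0.03, 0.05)


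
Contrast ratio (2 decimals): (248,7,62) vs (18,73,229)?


Linearize each sRGB channel c=v/255: c/12.92 if c ≤ 0.04045 else ((c+0.055)/1.055)^2.4
L = 0.2126×R_lin + 0.7152×G_lin + 0.0722×B_lin
Color 1 (248,7,62):
  R=248: 248/255≈0.9725 > 0.04045 → ((0.9725+0.055)/1.055)^2.4 ≈ 0.93869
  G=7: 7/255≈0.0275 ≤ 0.04045 → 0.0275/12.92 ≈ 0.00212
  B=62: 62/255≈0.2431 > 0.04045 → ((0.2431+0.055)/1.055)^2.4 ≈ 0.04817
  L1 = 0.2126×0.93869 + 0.7152×0.00212 + 0.0722×0.04817 ≈ 0.20456
Color 2 (18,73,229):
  R=18: 18/255≈0.0706 > 0.04045 → ((0.0706+0.055)/1.055)^2.4 ≈ 0.00605
  G=73: 73/255≈0.2863 > 0.04045 → ((0.2863+0.055)/1.055)^2.4 ≈ 0.06663
  B=229: 229/255≈0.8980 > 0.04045 → ((0.8980+0.055)/1.055)^2.4 ≈ 0.78354
  L2 = 0.2126×0.00605 + 0.7152×0.06663 + 0.0722×0.78354 ≈ 0.10551
Lighter = 0.20456, Darker = 0.10551
Ratio = (L_lighter + 0.05) / (L_darker + 0.05)
Ratio = (0.20456 + 0.05) / (0.10551 + 0.05) = 0.25456 / 0.15551 ≈ 1.6370
Ratio ≈ 1.64:1


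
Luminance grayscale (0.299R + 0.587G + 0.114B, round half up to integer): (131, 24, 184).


Gray = 0.299×R + 0.587×G + 0.114×B
Gray = 0.299×131 + 0.587×24 + 0.114×184
Gray = 39.169 + 14.088 + 20.976
Gray = 74.233 → round half up → 74
Gray = 74


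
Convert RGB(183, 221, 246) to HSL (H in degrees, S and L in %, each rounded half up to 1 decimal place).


Normalize: R'=183/255≈0.7176, G'=221/255≈0.8667, B'=246/255≈0.9647
Max=246/255, Min=183/255, Δ=Max-Min=63/255
L = (Max+Min)/2 = (246+183)/510 = 429/510 = 0.84117… → L = 84.1%
L > 0.5 → S = Δ/(2-Max-Min) = 63/(510-246-183) = 63/81 = 0.77777… → S = 77.8%
(the 1/255 factors cancel in S and H, so raw channel differences can be used)
Max is B' → H = 60 × ((R-G)/Δ + 4) = 60 × ((183-221)/63 + 4)
  -38/63 + 4 = -0.6031… + 4 = 3.3968…
  H = 60 × 3.3968… = 203.809…° → H = 203.8°
= HSL(203.8°, 77.8%, 84.1%)


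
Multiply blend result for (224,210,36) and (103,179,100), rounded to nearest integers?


Multiply: C = A×B/255, rounded to nearest integer
R: 224×103/255 = 23072/255 ≈ 90.478 → 90
G: 210×179/255 = 37590/255 ≈ 147.412 → 147
B: 36×100/255 = 3600/255 ≈ 14.118 → 14
= RGB(90, 147, 14)


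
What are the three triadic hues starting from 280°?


Triadic: equally spaced at 120° intervals
H1 = 280°
H2 = (280 + 120) mod 360 = 40°
H3 = (280 + 240) mod 360 = 160°
Triadic = 280°, 40°, 160°


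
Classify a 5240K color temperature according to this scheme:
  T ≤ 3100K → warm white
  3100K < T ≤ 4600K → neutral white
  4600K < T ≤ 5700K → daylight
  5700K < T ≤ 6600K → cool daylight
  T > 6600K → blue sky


Temperature: 5240K
4600K < 5240K ≤ 5700K → daylight
Classification: daylight


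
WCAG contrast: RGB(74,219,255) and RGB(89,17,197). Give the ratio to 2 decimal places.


Linearize each sRGB channel c=v/255: c/12.92 if c ≤ 0.04045 else ((c+0.055)/1.055)^2.4
L = 0.2126×R_lin + 0.7152×G_lin + 0.0722×B_lin
Color 1 (74,219,255):
  R=74: 74/255≈0.2902 > 0.04045 → ((0.2902+0.055)/1.055)^2.4 ≈ 0.06848
  G=219: 219/255≈0.8588 > 0.04045 → ((0.8588+0.055)/1.055)^2.4 ≈ 0.70838
  B=255: 255/255≈1.0000 > 0.04045 → ((1.0000+0.055)/1.055)^2.4 ≈ 1.00000
  L1 = 0.2126×0.06848 + 0.7152×0.70838 + 0.0722×1.00000 ≈ 0.59339
Color 2 (89,17,197):
  R=89: 89/255≈0.3490 > 0.04045 → ((0.3490+0.055)/1.055)^2.4 ≈ 0.09990
  G=17: 17/255≈0.0667 > 0.04045 → ((0.0667+0.055)/1.055)^2.4 ≈ 0.00561
  B=197: 197/255≈0.7725 > 0.04045 → ((0.7725+0.055)/1.055)^2.4 ≈ 0.55834
  L2 = 0.2126×0.09990 + 0.7152×0.00561 + 0.0722×0.55834 ≈ 0.06556
Lighter = 0.59339, Darker = 0.06556
Ratio = (L_lighter + 0.05) / (L_darker + 0.05)
Ratio = (0.59339 + 0.05) / (0.06556 + 0.05) = 0.64339 / 0.11556 ≈ 5.5676
Ratio ≈ 5.57:1


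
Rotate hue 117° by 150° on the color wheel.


New hue = (H + rotation) mod 360
New hue = (117 + 150) mod 360
= 267 mod 360
= 267°


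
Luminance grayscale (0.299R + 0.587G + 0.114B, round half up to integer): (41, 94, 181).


Gray = 0.299×R + 0.587×G + 0.114×B
Gray = 0.299×41 + 0.587×94 + 0.114×181
Gray = 12.259 + 55.178 + 20.634
Gray = 88.071 → round half up → 88
Gray = 88


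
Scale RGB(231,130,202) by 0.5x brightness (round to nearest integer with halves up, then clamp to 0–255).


Multiply each channel by 0.5, round half up, clamp to [0, 255]
R: 231×0.5 = 115.5 → round → 116
G: 130×0.5 = 65
B: 202×0.5 = 101
= RGB(116, 65, 101)


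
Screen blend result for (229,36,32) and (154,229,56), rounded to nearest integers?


Screen: C = 255 - (255-A)×(255-B)/255, rounded to nearest integer
R: 255 - (255-229)×(255-154)/255 = 255 - 2626/255 ≈ 255 - 10.298 = 244.702 → 245
G: 255 - (255-36)×(255-229)/255 = 255 - 5694/255 ≈ 255 - 22.329 = 232.671 → 233
B: 255 - (255-32)×(255-56)/255 = 255 - 44377/255 ≈ 255 - 174.027 = 80.973 → 81
= RGB(245, 233, 81)


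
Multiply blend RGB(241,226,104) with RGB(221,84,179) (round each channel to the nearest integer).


Multiply: C = A×B/255, rounded to nearest integer
R: 241×221/255 = 53261/255 ≈ 208.867 → 209
G: 226×84/255 = 18984/255 ≈ 74.447 → 74
B: 104×179/255 = 18616/255 ≈ 73.004 → 73
= RGB(209, 74, 73)


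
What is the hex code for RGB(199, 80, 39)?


R = 199 → C7 (hex)
G = 80 → 50 (hex)
B = 39 → 27 (hex)
Hex = #C75027


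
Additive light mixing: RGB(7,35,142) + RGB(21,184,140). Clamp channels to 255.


Additive: each channel = min(255, C₁+C₂)
R: 7+21 = 28 → 28
G: 35+184 = 219 → 219
B: 142+140 = 282 → 255
= RGB(28, 219, 255)


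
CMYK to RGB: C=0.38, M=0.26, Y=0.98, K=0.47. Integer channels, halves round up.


R = 255 × (1-C) × (1-K) = 255 × 0.62 × 0.53 = 83.793 → 84
G = 255 × (1-M) × (1-K) = 255 × 0.74 × 0.53 = 100.011 → 100
B = 255 × (1-Y) × (1-K) = 255 × 0.02 × 0.53 = 2.703 → 3
= RGB(84, 100, 3)


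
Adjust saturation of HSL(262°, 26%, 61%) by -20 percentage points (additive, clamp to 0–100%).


Original S = 26%
Adjustment = -20 percentage points
New S = 26 + (-20) = 6
Clamp to [0, 100] → 6
= HSL(262°, 6%, 61%)


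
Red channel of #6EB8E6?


Color: #6EB8E6
R = 6E = 110
G = B8 = 184
B = E6 = 230
Red = 110


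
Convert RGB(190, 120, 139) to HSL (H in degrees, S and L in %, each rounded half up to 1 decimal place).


Normalize: R'=190/255≈0.7451, G'=120/255≈0.4706, B'=139/255≈0.5451
Max=190/255, Min=120/255, Δ=Max-Min=70/255
L = (Max+Min)/2 = (190+120)/510 = 310/510 = 0.60784… → L = 60.8%
L > 0.5 → S = Δ/(2-Max-Min) = 70/(510-190-120) = 70/200 = 0.35 → S = 35.0%
(the 1/255 factors cancel in S and H, so raw channel differences can be used)
Max is R' → H = 60 × (((G-B)/Δ) mod 6) = 60 × (((120-139)/70) mod 6)
  (-19)/70 = -0.2714…; negative, so add 6 → 5.7285…
  H = 60 × 5.7285… = 343.714…° → H = 343.7°
= HSL(343.7°, 35.0%, 60.8%)


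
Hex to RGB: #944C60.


94 → 148 (R)
4C → 76 (G)
60 → 96 (B)
= RGB(148, 76, 96)


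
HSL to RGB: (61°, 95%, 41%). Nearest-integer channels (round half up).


H=61°, S=0.95, L=0.41
C = (1-|2L-1|)×S = (1-|-0.18|)×0.95 = 0.779
H' = H/60 = 61/60 ≈ 1.0167; X = C×(1-|H' mod 2 - 1|) ≈ 0.7660
m = L - C/2 = 0.41 - 0.3895 = 0.0205
Sector ⌊H'⌋ = 1 → (R',G',B') = (≈0.7660, 0.779, 0.0)
RGB = ((R'+m)×255, (G'+m)×255, (B'+m)×255) = (200.56175, 203.8725, 5.2275)
Round half up → RGB(201, 204, 5)


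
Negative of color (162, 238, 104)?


Invert: (255-R, 255-G, 255-B)
R: 255-162 = 93
G: 255-238 = 17
B: 255-104 = 151
= RGB(93, 17, 151)


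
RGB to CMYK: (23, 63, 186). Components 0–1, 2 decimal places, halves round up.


R'=23/255≈0.0902, G'=63/255≈0.2471, B'=186/255≈0.7294
K = 1 - max(R',G',B') = 1 - 186/255 = 69/255 = 0.27058… → 0.27
(1-R'-K)/(1-K) simplifies to (max-R)/max with max = 186:
C = (186-23)/186 = 163/186 = 0.87634… → 0.88
M = (186-63)/186 = 123/186 = 0.66129… → 0.66
Y = (186-186)/186 = 0/186 = 0 → 0.00
= CMYK(0.88, 0.66, 0.00, 0.27)


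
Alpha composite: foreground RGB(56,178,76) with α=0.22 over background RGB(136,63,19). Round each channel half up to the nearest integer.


C = α×F + (1-α)×B, with 1-α = 0.78
R: 0.22×56 + 0.78×136 = 12.32 + 106.08 = 118.40 → 118
G: 0.22×178 + 0.78×63 = 39.16 + 49.14 = 88.30 → 88
B: 0.22×76 + 0.78×19 = 16.72 + 14.82 = 31.54 → 32
= RGB(118, 88, 32)


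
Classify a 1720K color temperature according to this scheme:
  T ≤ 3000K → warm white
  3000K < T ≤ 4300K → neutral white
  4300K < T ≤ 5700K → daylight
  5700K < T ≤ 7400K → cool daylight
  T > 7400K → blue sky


Temperature: 1720K
1720K ≤ 3000K → warm white
Classification: warm white


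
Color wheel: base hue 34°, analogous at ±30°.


Base hue: 34°
Left analog: (34 - 30) mod 360 = 4°
Right analog: (34 + 30) mod 360 = 64°
Analogous hues = 4° and 64°


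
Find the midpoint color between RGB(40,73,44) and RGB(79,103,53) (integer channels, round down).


Midpoint: each channel = ⌊(C₁+C₂)/2⌋
R: ⌊(40+79)/2⌋ = 59
G: ⌊(73+103)/2⌋ = 88
B: ⌊(44+53)/2⌋ = 48
= RGB(59, 88, 48)


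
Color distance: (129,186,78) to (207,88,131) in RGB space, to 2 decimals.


d = √[(R₁-R₂)² + (G₁-G₂)² + (B₁-B₂)²]
d = √[(129-207)² + (186-88)² + (78-131)²]
d = √[6084 + 9604 + 2809]
d = √18497
d ≈ 136.00


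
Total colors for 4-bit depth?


Colors = 2^bits = 2^4
= 16 colors


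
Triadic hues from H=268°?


Triadic: equally spaced at 120° intervals
H1 = 268°
H2 = (268 + 120) mod 360 = 28°
H3 = (268 + 240) mod 360 = 148°
Triadic = 268°, 28°, 148°


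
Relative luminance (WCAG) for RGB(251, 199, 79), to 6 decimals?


Linearize each channel (sRGB transfer function): c = v/255; c_lin = c/12.92 if c ≤ 0.04045, else ((c+0.055)/1.055)^2.4
  R: 251/255 ≈ 0.984314 > 0.04045 → ((0.984314+0.055)/1.055)^2.4 ≈ 0.964686
  G: 199/255 ≈ 0.780392 > 0.04045 → ((0.780392+0.055)/1.055)^2.4 ≈ 0.571125
  B: 79/255 ≈ 0.309804 > 0.04045 → ((0.309804+0.055)/1.055)^2.4 ≈ 0.078187
R_lin = 0.964686, G_lin = 0.571125, B_lin = 0.078187
L = 0.2126×R + 0.7152×G + 0.0722×B
L = 0.2126×0.964686 + 0.7152×0.571125 + 0.0722×0.078187
L ≈ 0.619206


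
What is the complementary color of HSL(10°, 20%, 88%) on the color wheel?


Complement = opposite side of color wheel = hue + 180°
H' = (10 + 180) mod 360 = 190°
S and L unchanged.
= HSL(190°, 20%, 88%)


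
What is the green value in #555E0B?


Color: #555E0B
R = 55 = 85
G = 5E = 94
B = 0B = 11
Green = 94


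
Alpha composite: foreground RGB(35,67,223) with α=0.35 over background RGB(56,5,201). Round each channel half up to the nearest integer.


C = α×F + (1-α)×B, with 1-α = 0.65
R: 0.35×35 + 0.65×56 = 12.25 + 36.40 = 48.65 → 49
G: 0.35×67 + 0.65×5 = 23.45 + 3.25 = 26.70 → 27
B: 0.35×223 + 0.65×201 = 78.05 + 130.65 = 208.70 → 209
= RGB(49, 27, 209)


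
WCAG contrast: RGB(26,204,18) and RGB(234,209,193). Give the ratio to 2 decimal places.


Linearize each sRGB channel c=v/255: c/12.92 if c ≤ 0.04045 else ((c+0.055)/1.055)^2.4
L = 0.2126×R_lin + 0.7152×G_lin + 0.0722×B_lin
Color 1 (26,204,18):
  R=26: 26/255≈0.1020 > 0.04045 → ((0.1020+0.055)/1.055)^2.4 ≈ 0.01033
  G=204: 204/255≈0.8000 > 0.04045 → ((0.8000+0.055)/1.055)^2.4 ≈ 0.60383
  B=18: 18/255≈0.0706 > 0.04045 → ((0.0706+0.055)/1.055)^2.4 ≈ 0.00605
  L1 = 0.2126×0.01033 + 0.7152×0.60383 + 0.0722×0.00605 ≈ 0.43449
Color 2 (234,209,193):
  R=234: 234/255≈0.9176 > 0.04045 → ((0.9176+0.055)/1.055)^2.4 ≈ 0.82279
  G=209: 209/255≈0.8196 > 0.04045 → ((0.8196+0.055)/1.055)^2.4 ≈ 0.63760
  B=193: 193/255≈0.7569 > 0.04045 → ((0.7569+0.055)/1.055)^2.4 ≈ 0.53328
  L2 = 0.2126×0.82279 + 0.7152×0.63760 + 0.0722×0.53328 ≈ 0.66944
Lighter = 0.66944, Darker = 0.43449
Ratio = (L_lighter + 0.05) / (L_darker + 0.05)
Ratio = (0.66944 + 0.05) / (0.43449 + 0.05) = 0.71944 / 0.48449 ≈ 1.4849
Ratio ≈ 1.48:1


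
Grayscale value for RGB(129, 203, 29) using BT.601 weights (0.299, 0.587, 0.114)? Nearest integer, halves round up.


Gray = 0.299×R + 0.587×G + 0.114×B
Gray = 0.299×129 + 0.587×203 + 0.114×29
Gray = 38.571 + 119.161 + 3.306
Gray = 161.038 → round half up → 161
Gray = 161


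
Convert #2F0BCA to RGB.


2F → 47 (R)
0B → 11 (G)
CA → 202 (B)
= RGB(47, 11, 202)


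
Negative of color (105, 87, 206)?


Invert: (255-R, 255-G, 255-B)
R: 255-105 = 150
G: 255-87 = 168
B: 255-206 = 49
= RGB(150, 168, 49)


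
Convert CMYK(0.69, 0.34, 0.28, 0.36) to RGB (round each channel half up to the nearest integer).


R = 255 × (1-C) × (1-K) = 255 × 0.31 × 0.64 = 50.592 → 51
G = 255 × (1-M) × (1-K) = 255 × 0.66 × 0.64 = 107.712 → 108
B = 255 × (1-Y) × (1-K) = 255 × 0.72 × 0.64 = 117.504 → 118
= RGB(51, 108, 118)


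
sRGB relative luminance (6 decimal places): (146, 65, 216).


Linearize each channel (sRGB transfer function): c = v/255; c_lin = c/12.92 if c ≤ 0.04045, else ((c+0.055)/1.055)^2.4
  R: 146/255 ≈ 0.572549 > 0.04045 → ((0.572549+0.055)/1.055)^2.4 ≈ 0.287441
  G: 65/255 ≈ 0.254902 > 0.04045 → ((0.254902+0.055)/1.055)^2.4 ≈ 0.052861
  B: 216/255 ≈ 0.847059 > 0.04045 → ((0.847059+0.055)/1.055)^2.4 ≈ 0.686685
R_lin = 0.287441, G_lin = 0.052861, B_lin = 0.686685
L = 0.2126×R + 0.7152×G + 0.0722×B
L = 0.2126×0.287441 + 0.7152×0.052861 + 0.0722×0.686685
L ≈ 0.148495


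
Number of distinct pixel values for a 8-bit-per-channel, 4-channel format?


Total bits = 8 bits/channel × 4 channels = 32 bits
Distinct pixel values = 2^32
= 4,294,967,296 pixel values


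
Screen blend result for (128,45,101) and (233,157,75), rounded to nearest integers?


Screen: C = 255 - (255-A)×(255-B)/255, rounded to nearest integer
R: 255 - (255-128)×(255-233)/255 = 255 - 2794/255 ≈ 255 - 10.957 = 244.043 → 244
G: 255 - (255-45)×(255-157)/255 = 255 - 20580/255 ≈ 255 - 80.706 = 174.294 → 174
B: 255 - (255-101)×(255-75)/255 = 255 - 27720/255 ≈ 255 - 108.706 = 146.294 → 146
= RGB(244, 174, 146)


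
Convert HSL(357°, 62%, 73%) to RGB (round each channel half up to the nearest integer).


H=357°, S=0.62, L=0.73
C = (1-|2L-1|)×S = (1-|0.46|)×0.62 = 0.3348
H' = H/60 = 357/60 ≈ 5.9500; X = C×(1-|H' mod 2 - 1|) = 0.01674
m = L - C/2 = 0.73 - 0.1674 = 0.5626
Sector ⌊H'⌋ = 5 → (R',G',B') = (0.3348, 0.0, 0.01674)
RGB = ((R'+m)×255, (G'+m)×255, (B'+m)×255) = (228.837, 143.463, 147.7317)
Round half up → RGB(229, 143, 148)


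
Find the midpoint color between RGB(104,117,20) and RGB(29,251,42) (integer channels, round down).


Midpoint: each channel = ⌊(C₁+C₂)/2⌋
R: ⌊(104+29)/2⌋ = 66
G: ⌊(117+251)/2⌋ = 184
B: ⌊(20+42)/2⌋ = 31
= RGB(66, 184, 31)


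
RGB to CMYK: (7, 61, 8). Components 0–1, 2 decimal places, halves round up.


R'=7/255≈0.0275, G'=61/255≈0.2392, B'=8/255≈0.0314
K = 1 - max(R',G',B') = 1 - 61/255 = 194/255 = 0.76078… → 0.76
(1-R'-K)/(1-K) simplifies to (max-R)/max with max = 61:
C = (61-7)/61 = 54/61 = 0.88524… → 0.89
M = (61-61)/61 = 0/61 = 0 → 0.00
Y = (61-8)/61 = 53/61 = 0.86885… → 0.87
= CMYK(0.89, 0.00, 0.87, 0.76)


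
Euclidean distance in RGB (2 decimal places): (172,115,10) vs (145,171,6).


d = √[(R₁-R₂)² + (G₁-G₂)² + (B₁-B₂)²]
d = √[(172-145)² + (115-171)² + (10-6)²]
d = √[729 + 3136 + 16]
d = √3881
d ≈ 62.30


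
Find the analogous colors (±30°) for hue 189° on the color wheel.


Base hue: 189°
Left analog: (189 - 30) mod 360 = 159°
Right analog: (189 + 30) mod 360 = 219°
Analogous hues = 159° and 219°


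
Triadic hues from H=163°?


Triadic: equally spaced at 120° intervals
H1 = 163°
H2 = (163 + 120) mod 360 = 283°
H3 = (163 + 240) mod 360 = 43°
Triadic = 163°, 283°, 43°


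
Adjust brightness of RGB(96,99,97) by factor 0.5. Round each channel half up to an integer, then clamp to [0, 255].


Multiply each channel by 0.5, round half up, clamp to [0, 255]
R: 96×0.5 = 48
G: 99×0.5 = 49.5 → round → 50
B: 97×0.5 = 48.5 → round → 49
= RGB(48, 50, 49)


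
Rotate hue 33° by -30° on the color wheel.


New hue = (H + rotation) mod 360
New hue = (33 -30) mod 360
= 3 mod 360
= 3°


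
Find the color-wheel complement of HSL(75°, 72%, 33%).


Complement = opposite side of color wheel = hue + 180°
H' = (75 + 180) mod 360 = 255°
S and L unchanged.
= HSL(255°, 72%, 33%)


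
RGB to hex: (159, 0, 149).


R = 159 → 9F (hex)
G = 0 → 00 (hex)
B = 149 → 95 (hex)
Hex = #9F0095


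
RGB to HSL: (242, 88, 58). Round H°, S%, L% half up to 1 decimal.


Normalize: R'=242/255≈0.9490, G'=88/255≈0.3451, B'=58/255≈0.2275
Max=242/255, Min=58/255, Δ=Max-Min=184/255
L = (Max+Min)/2 = (242+58)/510 = 300/510 = 0.58823… → L = 58.8%
L > 0.5 → S = Δ/(2-Max-Min) = 184/(510-242-58) = 184/210 = 0.87619… → S = 87.6%
(the 1/255 factors cancel in S and H, so raw channel differences can be used)
Max is R' → H = 60 × (((G-B)/Δ) mod 6) = 60 × (((88-58)/184) mod 6)
  30/184 = 0.1630…
  H = 60 × 0.1630… = 9.782…° → H = 9.8°
= HSL(9.8°, 87.6%, 58.8%)


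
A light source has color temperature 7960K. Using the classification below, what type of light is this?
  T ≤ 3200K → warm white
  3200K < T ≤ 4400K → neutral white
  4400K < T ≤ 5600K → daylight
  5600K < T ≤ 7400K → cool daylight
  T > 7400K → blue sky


Temperature: 7960K
7960K > 7400K → blue sky
Classification: blue sky


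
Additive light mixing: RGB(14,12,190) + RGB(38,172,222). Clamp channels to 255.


Additive: each channel = min(255, C₁+C₂)
R: 14+38 = 52 → 52
G: 12+172 = 184 → 184
B: 190+222 = 412 → 255
= RGB(52, 184, 255)


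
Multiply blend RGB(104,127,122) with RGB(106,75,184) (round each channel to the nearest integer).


Multiply: C = A×B/255, rounded to nearest integer
R: 104×106/255 = 11024/255 ≈ 43.231 → 43
G: 127×75/255 = 9525/255 ≈ 37.353 → 37
B: 122×184/255 = 22448/255 ≈ 88.031 → 88
= RGB(43, 37, 88)


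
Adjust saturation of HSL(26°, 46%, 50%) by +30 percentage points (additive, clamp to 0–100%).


Original S = 46%
Adjustment = +30 percentage points
New S = 46 + (30) = 76
Clamp to [0, 100] → 76
= HSL(26°, 76%, 50%)


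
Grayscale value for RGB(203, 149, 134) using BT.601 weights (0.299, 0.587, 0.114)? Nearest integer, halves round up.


Gray = 0.299×R + 0.587×G + 0.114×B
Gray = 0.299×203 + 0.587×149 + 0.114×134
Gray = 60.697 + 87.463 + 15.276
Gray = 163.436 → round half up → 163
Gray = 163


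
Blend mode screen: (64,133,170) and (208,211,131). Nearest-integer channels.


Screen: C = 255 - (255-A)×(255-B)/255, rounded to nearest integer
R: 255 - (255-64)×(255-208)/255 = 255 - 8977/255 ≈ 255 - 35.204 = 219.796 → 220
G: 255 - (255-133)×(255-211)/255 = 255 - 5368/255 ≈ 255 - 21.051 = 233.949 → 234
B: 255 - (255-170)×(255-131)/255 = 255 - 10540/255 ≈ 255 - 41.333 = 213.667 → 214
= RGB(220, 234, 214)


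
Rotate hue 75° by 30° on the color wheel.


New hue = (H + rotation) mod 360
New hue = (75 + 30) mod 360
= 105 mod 360
= 105°


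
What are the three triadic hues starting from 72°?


Triadic: equally spaced at 120° intervals
H1 = 72°
H2 = (72 + 120) mod 360 = 192°
H3 = (72 + 240) mod 360 = 312°
Triadic = 72°, 192°, 312°


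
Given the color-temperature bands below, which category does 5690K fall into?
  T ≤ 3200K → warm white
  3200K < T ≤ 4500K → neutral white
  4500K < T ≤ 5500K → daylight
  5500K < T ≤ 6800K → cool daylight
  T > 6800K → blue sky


Temperature: 5690K
5500K < 5690K ≤ 6800K → cool daylight
Classification: cool daylight


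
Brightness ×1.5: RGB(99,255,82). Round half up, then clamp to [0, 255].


Multiply each channel by 1.5, round half up, clamp to [0, 255]
R: 99×1.5 = 148.5 → round → 149
G: 255×1.5 = 382.5 → round → 383 → clamp → 255
B: 82×1.5 = 123
= RGB(149, 255, 123)


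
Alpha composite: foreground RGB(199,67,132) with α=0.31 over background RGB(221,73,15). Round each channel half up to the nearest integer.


C = α×F + (1-α)×B, with 1-α = 0.69
R: 0.31×199 + 0.69×221 = 61.69 + 152.49 = 214.18 → 214
G: 0.31×67 + 0.69×73 = 20.77 + 50.37 = 71.14 → 71
B: 0.31×132 + 0.69×15 = 40.92 + 10.35 = 51.27 → 51
= RGB(214, 71, 51)


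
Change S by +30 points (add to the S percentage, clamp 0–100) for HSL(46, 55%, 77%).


Original S = 55%
Adjustment = +30 percentage points
New S = 55 + (30) = 85
Clamp to [0, 100] → 85
= HSL(46°, 85%, 77%)


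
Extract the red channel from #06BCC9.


Color: #06BCC9
R = 06 = 6
G = BC = 188
B = C9 = 201
Red = 6


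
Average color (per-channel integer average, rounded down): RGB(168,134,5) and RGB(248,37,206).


Midpoint: each channel = ⌊(C₁+C₂)/2⌋
R: ⌊(168+248)/2⌋ = 208
G: ⌊(134+37)/2⌋ = 85
B: ⌊(5+206)/2⌋ = 105
= RGB(208, 85, 105)


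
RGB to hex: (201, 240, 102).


R = 201 → C9 (hex)
G = 240 → F0 (hex)
B = 102 → 66 (hex)
Hex = #C9F066


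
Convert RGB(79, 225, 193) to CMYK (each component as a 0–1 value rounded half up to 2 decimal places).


R'=79/255≈0.3098, G'=225/255≈0.8824, B'=193/255≈0.7569
K = 1 - max(R',G',B') = 1 - 225/255 = 30/255 = 0.11764… → 0.12
(1-R'-K)/(1-K) simplifies to (max-R)/max with max = 225:
C = (225-79)/225 = 146/225 = 0.64888… → 0.65
M = (225-225)/225 = 0/225 = 0 → 0.00
Y = (225-193)/225 = 32/225 = 0.14222… → 0.14
= CMYK(0.65, 0.00, 0.14, 0.12)


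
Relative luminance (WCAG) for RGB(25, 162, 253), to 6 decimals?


Linearize each channel (sRGB transfer function): c = v/255; c_lin = c/12.92 if c ≤ 0.04045, else ((c+0.055)/1.055)^2.4
  R: 25/255 ≈ 0.098039 > 0.04045 → ((0.098039+0.055)/1.055)^2.4 ≈ 0.009721
  G: 162/255 ≈ 0.635294 > 0.04045 → ((0.635294+0.055)/1.055)^2.4 ≈ 0.361307
  B: 253/255 ≈ 0.992157 > 0.04045 → ((0.992157+0.055)/1.055)^2.4 ≈ 0.982251
R_lin = 0.009721, G_lin = 0.361307, B_lin = 0.982251
L = 0.2126×R + 0.7152×G + 0.0722×B
L = 0.2126×0.009721 + 0.7152×0.361307 + 0.0722×0.982251
L ≈ 0.331392


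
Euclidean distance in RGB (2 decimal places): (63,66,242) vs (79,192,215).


d = √[(R₁-R₂)² + (G₁-G₂)² + (B₁-B₂)²]
d = √[(63-79)² + (66-192)² + (242-215)²]
d = √[256 + 15876 + 729]
d = √16861
d ≈ 129.85


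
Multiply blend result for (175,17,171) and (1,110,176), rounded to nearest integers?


Multiply: C = A×B/255, rounded to nearest integer
R: 175×1/255 = 175/255 ≈ 0.686 → 1
G: 17×110/255 = 1870/255 ≈ 7.333 → 7
B: 171×176/255 = 30096/255 ≈ 118.024 → 118
= RGB(1, 7, 118)


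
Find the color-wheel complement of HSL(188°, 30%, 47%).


Complement = opposite side of color wheel = hue + 180°
H' = (188 + 180) mod 360 = 8°
S and L unchanged.
= HSL(8°, 30%, 47%)


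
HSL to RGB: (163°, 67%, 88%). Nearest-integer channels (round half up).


H=163°, S=0.67, L=0.88
C = (1-|2L-1|)×S = (1-|0.76|)×0.67 = 0.1608
H' = H/60 = 163/60 ≈ 2.7167; X = C×(1-|H' mod 2 - 1|) = 0.11524
m = L - C/2 = 0.88 - 0.0804 = 0.7996
Sector ⌊H'⌋ = 2 → (R',G',B') = (0.0, 0.1608, 0.11524)
RGB = ((R'+m)×255, (G'+m)×255, (B'+m)×255) = (203.898, 244.902, 233.2842)
Round half up → RGB(204, 245, 233)


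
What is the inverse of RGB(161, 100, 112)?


Invert: (255-R, 255-G, 255-B)
R: 255-161 = 94
G: 255-100 = 155
B: 255-112 = 143
= RGB(94, 155, 143)


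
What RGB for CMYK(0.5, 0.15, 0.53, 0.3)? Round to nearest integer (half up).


R = 255 × (1-C) × (1-K) = 255 × 0.50 × 0.70 = 89.25 → 89
G = 255 × (1-M) × (1-K) = 255 × 0.85 × 0.70 = 151.725 → 152
B = 255 × (1-Y) × (1-K) = 255 × 0.47 × 0.70 = 83.895 → 84
= RGB(89, 152, 84)


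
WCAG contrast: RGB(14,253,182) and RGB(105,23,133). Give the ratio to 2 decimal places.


Linearize each sRGB channel c=v/255: c/12.92 if c ≤ 0.04045 else ((c+0.055)/1.055)^2.4
L = 0.2126×R_lin + 0.7152×G_lin + 0.0722×B_lin
Color 1 (14,253,182):
  R=14: 14/255≈0.0549 > 0.04045 → ((0.0549+0.055)/1.055)^2.4 ≈ 0.00439
  G=253: 253/255≈0.9922 > 0.04045 → ((0.9922+0.055)/1.055)^2.4 ≈ 0.98225
  B=182: 182/255≈0.7137 > 0.04045 → ((0.7137+0.055)/1.055)^2.4 ≈ 0.46778
  L1 = 0.2126×0.00439 + 0.7152×0.98225 + 0.0722×0.46778 ≈ 0.73721
Color 2 (105,23,133):
  R=105: 105/255≈0.4118 > 0.04045 → ((0.4118+0.055)/1.055)^2.4 ≈ 0.14126
  G=23: 23/255≈0.0902 > 0.04045 → ((0.0902+0.055)/1.055)^2.4 ≈ 0.00857
  B=133: 133/255≈0.5216 > 0.04045 → ((0.5216+0.055)/1.055)^2.4 ≈ 0.23455
  L2 = 0.2126×0.14126 + 0.7152×0.00857 + 0.0722×0.23455 ≈ 0.05310
Lighter = 0.73721, Darker = 0.05310
Ratio = (L_lighter + 0.05) / (L_darker + 0.05)
Ratio = (0.73721 + 0.05) / (0.05310 + 0.05) = 0.78721 / 0.10310 ≈ 7.6358
Ratio ≈ 7.64:1


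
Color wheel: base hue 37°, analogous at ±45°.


Base hue: 37°
Left analog: (37 - 45) mod 360 = 352°
Right analog: (37 + 45) mod 360 = 82°
Analogous hues = 352° and 82°


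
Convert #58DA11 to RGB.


58 → 88 (R)
DA → 218 (G)
11 → 17 (B)
= RGB(88, 218, 17)


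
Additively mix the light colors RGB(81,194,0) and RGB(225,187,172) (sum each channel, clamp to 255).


Additive: each channel = min(255, C₁+C₂)
R: 81+225 = 306 → 255
G: 194+187 = 381 → 255
B: 0+172 = 172 → 172
= RGB(255, 255, 172)


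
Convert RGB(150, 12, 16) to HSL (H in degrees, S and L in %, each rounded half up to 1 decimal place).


Normalize: R'=150/255≈0.5882, G'=12/255≈0.0471, B'=16/255≈0.0627
Max=150/255, Min=12/255, Δ=Max-Min=138/255
L = (Max+Min)/2 = (150+12)/510 = 162/510 = 0.31764… → L = 31.8%
L ≤ 0.5 → S = Δ/(Max+Min) = 138/(150+12) = 138/162 = 0.85185… → S = 85.2%
(the 1/255 factors cancel in S and H, so raw channel differences can be used)
Max is R' → H = 60 × (((G-B)/Δ) mod 6) = 60 × (((12-16)/138) mod 6)
  (-4)/138 = -0.0289…; negative, so add 6 → 5.9710…
  H = 60 × 5.9710… = 358.260…° → H = 358.3°
= HSL(358.3°, 85.2%, 31.8%)


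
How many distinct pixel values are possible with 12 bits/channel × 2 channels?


Total bits = 12 bits/channel × 2 channels = 24 bits
Distinct pixel values = 2^24
= 16,777,216 pixel values


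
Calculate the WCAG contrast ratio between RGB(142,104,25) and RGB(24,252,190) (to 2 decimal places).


Linearize each sRGB channel c=v/255: c/12.92 if c ≤ 0.04045 else ((c+0.055)/1.055)^2.4
L = 0.2126×R_lin + 0.7152×G_lin + 0.0722×B_lin
Color 1 (142,104,25):
  R=142: 142/255≈0.5569 > 0.04045 → ((0.5569+0.055)/1.055)^2.4 ≈ 0.27050
  G=104: 104/255≈0.4078 > 0.04045 → ((0.4078+0.055)/1.055)^2.4 ≈ 0.13843
  B=25: 25/255≈0.0980 > 0.04045 → ((0.0980+0.055)/1.055)^2.4 ≈ 0.00972
  L1 = 0.2126×0.27050 + 0.7152×0.13843 + 0.0722×0.00972 ≈ 0.15722
Color 2 (24,252,190):
  R=24: 24/255≈0.0941 > 0.04045 → ((0.0941+0.055)/1.055)^2.4 ≈ 0.00913
  G=252: 252/255≈0.9882 > 0.04045 → ((0.9882+0.055)/1.055)^2.4 ≈ 0.97345
  B=190: 190/255≈0.7451 > 0.04045 → ((0.7451+0.055)/1.055)^2.4 ≈ 0.51492
  L2 = 0.2126×0.00913 + 0.7152×0.97345 + 0.0722×0.51492 ≈ 0.73533
Lighter = 0.73533, Darker = 0.15722
Ratio = (L_lighter + 0.05) / (L_darker + 0.05)
Ratio = (0.73533 + 0.05) / (0.15722 + 0.05) = 0.78533 / 0.20722 ≈ 3.7899
Ratio ≈ 3.79:1


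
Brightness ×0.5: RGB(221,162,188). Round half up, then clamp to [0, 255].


Multiply each channel by 0.5, round half up, clamp to [0, 255]
R: 221×0.5 = 110.5 → round → 111
G: 162×0.5 = 81
B: 188×0.5 = 94
= RGB(111, 81, 94)


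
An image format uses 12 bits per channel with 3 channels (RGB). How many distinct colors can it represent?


Total bits = 12 bits/channel × 3 channels = 36 bits
Distinct colors = 2^36
= 68,719,476,736 colors


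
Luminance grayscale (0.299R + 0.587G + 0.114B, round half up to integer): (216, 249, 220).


Gray = 0.299×R + 0.587×G + 0.114×B
Gray = 0.299×216 + 0.587×249 + 0.114×220
Gray = 64.584 + 146.163 + 25.080
Gray = 235.827 → round half up → 236
Gray = 236


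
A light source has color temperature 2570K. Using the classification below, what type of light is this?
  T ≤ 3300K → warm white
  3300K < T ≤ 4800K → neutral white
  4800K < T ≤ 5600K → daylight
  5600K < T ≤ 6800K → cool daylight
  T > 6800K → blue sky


Temperature: 2570K
2570K ≤ 3300K → warm white
Classification: warm white
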